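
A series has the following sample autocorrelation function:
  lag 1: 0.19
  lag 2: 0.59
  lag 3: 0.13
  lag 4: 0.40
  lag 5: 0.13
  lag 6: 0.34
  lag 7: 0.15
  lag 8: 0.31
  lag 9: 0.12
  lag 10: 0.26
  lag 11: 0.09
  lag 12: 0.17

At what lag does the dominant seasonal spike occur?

The largest autocorrelation is r_2 = 0.59, with weaker echoes at lags 4 (0.40), 6 (0.34), 8 (0.31) and 10 (0.26); the remaining lags stay at or below 0.19.
The dominant spike at lag 2 indicates a seasonal period of 2.

2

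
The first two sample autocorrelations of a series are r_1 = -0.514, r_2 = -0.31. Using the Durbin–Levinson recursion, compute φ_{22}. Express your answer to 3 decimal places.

-0.780

φ_{22} = (r_2 − r_1²) / (1 − r_1²)
r_1² = (-0.514)² = 0.264196
Numerator = -0.31 − 0.2642 = -0.5742; denominator = 1 − 0.2642 = 0.7358
φ_{22} = -0.5742 / 0.7358 = -0.780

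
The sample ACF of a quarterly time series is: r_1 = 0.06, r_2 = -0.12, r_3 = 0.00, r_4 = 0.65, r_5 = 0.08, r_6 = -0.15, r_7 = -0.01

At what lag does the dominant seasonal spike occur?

4

The largest autocorrelation is r_4 = 0.65; the remaining lags stay at or below 0.08.
The dominant spike at lag 4 indicates a seasonal period of 4.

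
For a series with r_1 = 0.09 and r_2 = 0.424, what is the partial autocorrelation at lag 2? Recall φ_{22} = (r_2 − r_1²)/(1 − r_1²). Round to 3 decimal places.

0.419

φ_{22} = (r_2 − r_1²) / (1 − r_1²)
r_1² = (0.09)² = 0.0081
Numerator = 0.424 − 0.0081 = 0.4159; denominator = 1 − 0.0081 = 0.9919
φ_{22} = 0.4159 / 0.9919 = 0.419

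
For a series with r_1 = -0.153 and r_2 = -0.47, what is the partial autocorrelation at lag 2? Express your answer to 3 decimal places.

φ_{22} = (r_2 − r_1²) / (1 − r_1²)
r_1² = (-0.153)² = 0.023409
Numerator = -0.47 − 0.0234 = -0.4934; denominator = 1 − 0.0234 = 0.9766
φ_{22} = -0.4934 / 0.9766 = -0.505

-0.505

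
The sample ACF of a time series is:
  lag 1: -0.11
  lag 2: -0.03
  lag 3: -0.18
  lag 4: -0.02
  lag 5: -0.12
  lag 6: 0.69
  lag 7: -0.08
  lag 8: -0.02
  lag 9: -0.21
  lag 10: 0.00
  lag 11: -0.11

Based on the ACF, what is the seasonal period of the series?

6

The largest autocorrelation is r_6 = 0.69; the remaining lags stay at or below 0.00.
The dominant spike at lag 6 indicates a seasonal period of 6.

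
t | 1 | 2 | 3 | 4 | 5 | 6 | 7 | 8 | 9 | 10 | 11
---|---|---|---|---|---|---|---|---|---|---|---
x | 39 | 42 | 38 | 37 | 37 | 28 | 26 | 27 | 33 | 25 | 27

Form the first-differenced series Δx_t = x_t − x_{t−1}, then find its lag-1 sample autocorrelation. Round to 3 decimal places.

-0.356

First differences Δx: 3, -4, -1, 0, -9, -2, 1, 6, -8, 2
Mean of differences = -1.2000
Numerator Σ(Δx_t−Δx̄)(Δx_{t+1}−Δx̄) = -71.8400
Denominator Σ(Δx_t−Δx̄)² = 201.6000
r_1(Δx) = -71.8400 / 201.6000 = -0.356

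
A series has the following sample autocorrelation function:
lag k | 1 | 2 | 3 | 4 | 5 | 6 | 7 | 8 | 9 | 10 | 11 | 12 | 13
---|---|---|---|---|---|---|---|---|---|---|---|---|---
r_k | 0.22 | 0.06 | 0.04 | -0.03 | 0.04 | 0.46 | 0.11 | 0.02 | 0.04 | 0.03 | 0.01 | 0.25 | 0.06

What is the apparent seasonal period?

The largest autocorrelation is r_6 = 0.46, with a weaker echo at lag 12 (0.25); the remaining lags stay at or below 0.22. The elevated value at lag 1 (0.22), dropping to 0.06 at lag 2, reflects decaying short-term dependence rather than seasonality.
The dominant spike at lag 6 indicates a seasonal period of 6.

6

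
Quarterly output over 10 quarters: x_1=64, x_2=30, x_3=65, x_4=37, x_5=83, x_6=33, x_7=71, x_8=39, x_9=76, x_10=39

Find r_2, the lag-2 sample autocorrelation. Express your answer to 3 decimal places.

0.725

Mean x̄ = (64 + 30 + 65 + 37 + 83 + 33 + 71 + 39 + 76 + 39)/10 = 53.7000
Numerator Σ_{t=1}^{8}(x_t−x̄)(x_{t+2}−x̄) = 2602.0200
Denominator Σ(x_t−x̄)² = 3590.1000
r_2 = 2602.0200 / 3590.1000 = 0.725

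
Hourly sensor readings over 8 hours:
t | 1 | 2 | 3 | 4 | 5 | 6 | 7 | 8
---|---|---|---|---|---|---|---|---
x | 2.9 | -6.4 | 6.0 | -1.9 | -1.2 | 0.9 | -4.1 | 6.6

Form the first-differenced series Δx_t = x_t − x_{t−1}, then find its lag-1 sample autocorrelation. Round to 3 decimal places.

-0.635

First differences Δx: -9.3, 12.4, -7.9, 0.7, 2.1, -5.0, 10.7
Mean of differences = 0.5286
Numerator Σ(Δx_t−Δx̄)(Δx_{t+1}−Δx̄) = -282.8351
Denominator Σ(Δx_t−Δx̄)² = 445.0943
r_1(Δx) = -282.8351 / 445.0943 = -0.635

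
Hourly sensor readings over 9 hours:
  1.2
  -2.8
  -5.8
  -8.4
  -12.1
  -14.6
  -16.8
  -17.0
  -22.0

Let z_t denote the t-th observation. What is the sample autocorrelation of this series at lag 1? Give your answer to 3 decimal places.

0.614

Mean z̄ = (1.2 − 2.8 − 5.8 − 8.4 − 12.1 − 14.6 − 16.8 − 17.0 − 22.0)/9 = -10.9222
Numerator Σ_{t=1}^{8}(z_t−z̄)(z_{t+1}−z̄) = 279.0128
Denominator Σ(z_t−z̄)² = 454.6356
r_1 = 279.0128 / 454.6356 = 0.614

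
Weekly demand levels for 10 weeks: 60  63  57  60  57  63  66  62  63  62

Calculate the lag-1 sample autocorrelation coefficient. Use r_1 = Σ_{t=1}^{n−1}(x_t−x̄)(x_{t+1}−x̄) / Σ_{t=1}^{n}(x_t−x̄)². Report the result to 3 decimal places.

Mean x̄ = (60 + 63 + 57 + 60 + 57 + 63 + 66 + 62 + 63 + 62)/10 = 61.3000
Numerator Σ_{t=1}^{9}(x_t−x̄)(x_{t+1}−x̄) = 8.0100
Denominator Σ(x_t−x̄)² = 72.1000
r_1 = 8.0100 / 72.1000 = 0.111

0.111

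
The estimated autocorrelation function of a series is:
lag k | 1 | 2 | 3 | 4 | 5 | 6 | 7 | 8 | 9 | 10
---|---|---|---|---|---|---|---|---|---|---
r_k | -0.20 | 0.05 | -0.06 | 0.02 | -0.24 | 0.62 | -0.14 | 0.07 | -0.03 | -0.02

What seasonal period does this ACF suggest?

The largest autocorrelation is r_6 = 0.62; the remaining lags stay at or below 0.07.
The dominant spike at lag 6 indicates a seasonal period of 6.

6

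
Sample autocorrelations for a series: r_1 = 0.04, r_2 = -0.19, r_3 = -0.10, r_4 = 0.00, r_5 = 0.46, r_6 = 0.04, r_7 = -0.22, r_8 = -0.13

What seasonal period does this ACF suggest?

5

The largest autocorrelation is r_5 = 0.46; the remaining lags stay at or below 0.04.
The dominant spike at lag 5 indicates a seasonal period of 5.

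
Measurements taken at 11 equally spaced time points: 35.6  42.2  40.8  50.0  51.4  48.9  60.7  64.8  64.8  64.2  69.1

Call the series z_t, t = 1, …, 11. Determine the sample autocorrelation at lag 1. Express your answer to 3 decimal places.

Mean z̄ = (35.6 + 42.2 + 40.8 + 50.0 + 51.4 + 48.9 + 60.7 + 64.8 + 64.8 + 64.2 + 69.1)/11 = 53.8636
Numerator Σ_{t=1}^{10}(z_t−z̄)(z_{t+1}−z̄) = 868.5769
Denominator Σ(z_t−z̄)² = 1310.8255
r_1 = 868.5769 / 1310.8255 = 0.663

0.663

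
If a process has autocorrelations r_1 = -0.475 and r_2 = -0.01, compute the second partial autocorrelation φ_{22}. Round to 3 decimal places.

φ_{22} = (r_2 − r_1²) / (1 − r_1²)
r_1² = (-0.475)² = 0.225625
Numerator = -0.01 − 0.2256 = -0.2356; denominator = 1 − 0.2256 = 0.7744
φ_{22} = -0.2356 / 0.7744 = -0.304

-0.304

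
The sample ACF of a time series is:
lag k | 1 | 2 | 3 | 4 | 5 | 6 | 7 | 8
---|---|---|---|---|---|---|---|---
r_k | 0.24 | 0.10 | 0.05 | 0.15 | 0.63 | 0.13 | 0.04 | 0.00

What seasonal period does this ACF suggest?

The largest autocorrelation is r_5 = 0.63; the remaining lags stay at or below 0.24. The elevated value at lag 1 (0.24), dropping to 0.10 at lag 2, reflects decaying short-term dependence rather than seasonality.
The dominant spike at lag 5 indicates a seasonal period of 5.

5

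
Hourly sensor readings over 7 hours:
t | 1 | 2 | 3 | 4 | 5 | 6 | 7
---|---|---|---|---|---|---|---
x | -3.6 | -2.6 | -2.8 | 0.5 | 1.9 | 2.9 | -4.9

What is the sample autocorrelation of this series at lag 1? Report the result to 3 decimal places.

0.110

Mean x̄ = (-3.6 − 2.6 − 2.8 + 0.5 + 1.9 + 2.9 − 4.9)/7 = -1.2286
Deviations from mean: -2.3714, -1.3714, -1.5714, 1.7286, 3.1286, 4.1286, -3.6714
Σ(x_t−x̄)(x_{t+1}−x̄) = (3.2522) + (2.1551) + (-2.7163) + (5.4080) + (12.9165) + (-15.1578) = 5.8578
Denominator Σ(x_t−x̄)² = 53.2743
r_1 = 5.8578 / 53.2743 = 0.110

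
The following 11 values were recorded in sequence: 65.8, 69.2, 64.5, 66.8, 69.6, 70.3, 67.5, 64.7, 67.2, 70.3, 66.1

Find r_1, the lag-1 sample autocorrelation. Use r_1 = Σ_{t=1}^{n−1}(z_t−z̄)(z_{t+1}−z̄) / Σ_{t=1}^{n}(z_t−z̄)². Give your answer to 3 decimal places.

Mean z̄ = (65.8 + 69.2 + 64.5 + 66.8 + 69.6 + 70.3 + 67.5 + 64.7 + 67.2 + 70.3 + 66.1)/11 = 67.4545
Numerator Σ_{t=1}^{10}(z_t−z̄)(z_{t+1}−z̄) = -5.2839
Denominator Σ(z_t−z̄)² = 45.2273
r_1 = -5.2839 / 45.2273 = -0.117

-0.117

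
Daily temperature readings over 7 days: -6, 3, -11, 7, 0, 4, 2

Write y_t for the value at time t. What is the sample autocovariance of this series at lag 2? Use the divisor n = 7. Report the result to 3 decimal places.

Mean ȳ = (-6 + 3 − 11 + 7 + 0 + 4 + 2)/7 = -0.1429
Σ_{t=1}^{5}(y_t−ȳ)(y_{t+2}−ȳ) = 114.3878
γ_2 = 114.3878 / 7 = 16.341

16.341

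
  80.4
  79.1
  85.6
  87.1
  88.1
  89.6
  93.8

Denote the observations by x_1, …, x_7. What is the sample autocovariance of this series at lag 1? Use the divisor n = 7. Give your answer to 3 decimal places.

11.282

Mean x̄ = (80.4 + 79.1 + 85.6 + 87.1 + 88.1 + 89.6 + 93.8)/7 = 86.2429
Σ_{t=1}^{6}(x_t−x̄)(x_{t+1}−x̄) = 78.9724
γ_1 = 78.9724 / 7 = 11.282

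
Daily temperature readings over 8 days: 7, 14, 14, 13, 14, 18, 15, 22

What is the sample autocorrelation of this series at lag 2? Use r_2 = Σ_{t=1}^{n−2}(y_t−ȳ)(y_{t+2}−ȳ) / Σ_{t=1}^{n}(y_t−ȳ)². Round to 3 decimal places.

Mean ȳ = (7 + 14 + 14 + 13 + 14 + 18 + 15 + 22)/8 = 14.6250
Σ(y_t−ȳ)(y_{t+2}−ȳ) = (4.7656) + (1.0156) + (0.3906) + (-5.4844) + (-0.2344) + (24.8906) = 25.3438
Denominator Σ(y_t−ȳ)² = 127.8750
r_2 = 25.3438 / 127.8750 = 0.198

0.198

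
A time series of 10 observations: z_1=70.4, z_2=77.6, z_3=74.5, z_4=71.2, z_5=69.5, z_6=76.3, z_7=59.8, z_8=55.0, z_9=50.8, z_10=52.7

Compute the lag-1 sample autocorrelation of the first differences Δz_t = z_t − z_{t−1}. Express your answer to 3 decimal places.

-0.237

First differences Δz: 7.2, -3.1, -3.3, -1.7, 6.8, -16.5, -4.8, -4.2, 1.9
Mean of differences = -1.9667
Numerator Σ(Δz_t−Δz̄)(Δz_{t+1}−Δz̄) = -95.4344
Denominator Σ(Δz_t−Δz̄)² = 403.2000
r_1(Δz) = -95.4344 / 403.2000 = -0.237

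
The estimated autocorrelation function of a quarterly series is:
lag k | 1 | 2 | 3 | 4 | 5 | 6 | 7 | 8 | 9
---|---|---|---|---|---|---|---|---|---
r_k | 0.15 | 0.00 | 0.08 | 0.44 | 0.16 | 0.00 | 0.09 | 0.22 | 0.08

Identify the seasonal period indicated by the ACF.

4

The largest autocorrelation is r_4 = 0.44, with a weaker echo at lag 8 (0.22); the remaining lags stay at or below 0.16.
The dominant spike at lag 4 indicates a seasonal period of 4.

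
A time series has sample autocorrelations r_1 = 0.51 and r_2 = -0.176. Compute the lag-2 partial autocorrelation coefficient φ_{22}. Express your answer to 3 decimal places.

-0.589

φ_{22} = (r_2 − r_1²) / (1 − r_1²)
r_1² = (0.51)² = 0.2601
Numerator = -0.176 − 0.2601 = -0.4361; denominator = 1 − 0.2601 = 0.7399
φ_{22} = -0.4361 / 0.7399 = -0.589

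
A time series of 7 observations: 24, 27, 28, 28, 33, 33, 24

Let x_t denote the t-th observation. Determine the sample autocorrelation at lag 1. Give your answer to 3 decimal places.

Mean x̄ = (24 + 27 + 28 + 28 + 33 + 33 + 24)/7 = 28.1429
Deviations from mean: -4.1429, -1.1429, -0.1429, -0.1429, 4.8571, 4.8571, -4.1429
Numerator Σ_{t=1}^{6}(x_t−x̄)(x_{t+1}−x̄) = 7.6939
Denominator Σ(x_t−x̄)² = 82.8571
r_1 = 7.6939 / 82.8571 = 0.093

0.093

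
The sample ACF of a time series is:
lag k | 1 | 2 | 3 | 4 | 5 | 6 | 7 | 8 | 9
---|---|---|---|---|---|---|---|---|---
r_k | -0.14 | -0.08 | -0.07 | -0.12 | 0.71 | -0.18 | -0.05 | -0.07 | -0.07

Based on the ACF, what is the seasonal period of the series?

5

The largest autocorrelation is r_5 = 0.71; the remaining lags stay at or below -0.05.
The dominant spike at lag 5 indicates a seasonal period of 5.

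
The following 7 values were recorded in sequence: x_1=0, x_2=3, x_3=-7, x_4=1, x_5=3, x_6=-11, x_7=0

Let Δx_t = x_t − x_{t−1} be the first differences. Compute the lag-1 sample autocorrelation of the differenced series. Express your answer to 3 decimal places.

-0.559

First differences Δx: 3, -10, 8, 2, -14, 11
Mean of differences = 0.0000
Numerator Σ(Δx_t−Δx̄)(Δx_{t+1}−Δx̄) = -276.0000
Denominator Σ(Δx_t−Δx̄)² = 494.0000
r_1(Δx) = -276.0000 / 494.0000 = -0.559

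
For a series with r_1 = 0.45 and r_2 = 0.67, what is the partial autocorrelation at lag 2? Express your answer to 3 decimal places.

0.586

φ_{22} = (r_2 − r_1²) / (1 − r_1²)
r_1² = (0.45)² = 0.2025
Numerator = 0.67 − 0.2025 = 0.4675; denominator = 1 − 0.2025 = 0.7975
φ_{22} = 0.4675 / 0.7975 = 0.586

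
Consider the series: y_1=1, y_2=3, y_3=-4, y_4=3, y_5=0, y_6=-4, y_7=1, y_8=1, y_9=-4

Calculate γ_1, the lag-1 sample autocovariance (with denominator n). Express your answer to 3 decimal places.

Mean ȳ = (1 + 3 − 4 + 3 + 0 − 4 + 1 + 1 − 4)/9 = -0.3333
Σ_{t=1}^{8}(y_t−ȳ)(y_{t+1}−ȳ) = -28.1111
γ_1 = -28.1111 / 9 = -3.123

-3.123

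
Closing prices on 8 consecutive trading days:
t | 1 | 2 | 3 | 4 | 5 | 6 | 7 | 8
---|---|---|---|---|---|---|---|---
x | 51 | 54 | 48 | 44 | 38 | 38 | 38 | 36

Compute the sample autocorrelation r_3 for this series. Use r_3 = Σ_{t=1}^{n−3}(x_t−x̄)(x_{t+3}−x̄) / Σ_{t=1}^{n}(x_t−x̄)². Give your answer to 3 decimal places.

-0.123

Mean x̄ = (51 + 54 + 48 + 44 + 38 + 38 + 38 + 36)/8 = 43.3750
Σ(x_t−x̄)(x_{t+3}−x̄) = (4.7656) + (-57.1094) + (-24.8594) + (-3.3594) + (39.6406) = -40.9219
Denominator Σ(x_t−x̄)² = 333.8750
r_3 = -40.9219 / 333.8750 = -0.123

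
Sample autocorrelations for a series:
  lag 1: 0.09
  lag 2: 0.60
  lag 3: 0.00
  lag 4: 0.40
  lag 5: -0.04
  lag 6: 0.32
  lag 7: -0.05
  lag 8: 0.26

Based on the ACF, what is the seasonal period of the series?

2

The largest autocorrelation is r_2 = 0.60, with weaker echoes at lags 4 (0.40), 6 (0.32) and 8 (0.26); the remaining lags stay at or below 0.09.
The dominant spike at lag 2 indicates a seasonal period of 2.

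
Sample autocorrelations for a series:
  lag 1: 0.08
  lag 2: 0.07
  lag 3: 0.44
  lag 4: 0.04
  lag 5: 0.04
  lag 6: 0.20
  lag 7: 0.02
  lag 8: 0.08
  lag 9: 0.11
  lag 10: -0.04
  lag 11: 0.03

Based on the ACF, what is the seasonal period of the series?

3

The largest autocorrelation is r_3 = 0.44, with a weaker echo at lag 6 (0.20); the remaining lags stay at or below 0.11.
The dominant spike at lag 3 indicates a seasonal period of 3.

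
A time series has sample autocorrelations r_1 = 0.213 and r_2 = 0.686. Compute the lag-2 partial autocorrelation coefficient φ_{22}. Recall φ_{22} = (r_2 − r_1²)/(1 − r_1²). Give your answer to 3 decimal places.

φ_{22} = (r_2 − r_1²) / (1 − r_1²)
r_1² = (0.213)² = 0.045369
Numerator = 0.686 − 0.0454 = 0.6406; denominator = 1 − 0.0454 = 0.9546
φ_{22} = 0.6406 / 0.9546 = 0.671

0.671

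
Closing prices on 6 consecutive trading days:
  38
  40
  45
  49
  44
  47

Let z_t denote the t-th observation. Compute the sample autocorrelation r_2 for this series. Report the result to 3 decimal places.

Mean z̄ = (38 + 40 + 45 + 49 + 44 + 47)/6 = 43.8333
Deviations from mean: -5.8333, -3.8333, 1.1667, 5.1667, 0.1667, 3.1667
Numerator Σ_{t=1}^{4}(z_t−z̄)(z_{t+2}−z̄) = -10.0556
Denominator Σ(z_t−z̄)² = 86.8333
r_2 = -10.0556 / 86.8333 = -0.116

-0.116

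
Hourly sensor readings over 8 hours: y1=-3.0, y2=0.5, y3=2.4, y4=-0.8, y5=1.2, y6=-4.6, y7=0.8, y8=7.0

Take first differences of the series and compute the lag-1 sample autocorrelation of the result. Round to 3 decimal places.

-0.152

First differences Δy: 3.5, 1.9, -3.2, 2.0, -5.8, 5.4, 6.2
Mean of differences = 1.4286
Numerator Σ(Δy_t−Δȳ)(Δy_{t+1}−Δȳ) = -17.7394
Denominator Σ(Δy_t−Δȳ)² = 117.0543
r_1(Δy) = -17.7394 / 117.0543 = -0.152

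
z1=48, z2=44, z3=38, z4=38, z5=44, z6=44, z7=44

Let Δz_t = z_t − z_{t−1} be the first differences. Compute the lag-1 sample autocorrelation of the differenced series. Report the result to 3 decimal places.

First differences Δz: -4, -6, 0, 6, 0, 0
Mean of differences = -0.6667
Numerator Σ(Δz_t−Δz̄)(Δz_{t+1}−Δz̄) = 23.5556
Denominator Σ(Δz_t−Δz̄)² = 85.3333
r_1(Δz) = 23.5556 / 85.3333 = 0.276

0.276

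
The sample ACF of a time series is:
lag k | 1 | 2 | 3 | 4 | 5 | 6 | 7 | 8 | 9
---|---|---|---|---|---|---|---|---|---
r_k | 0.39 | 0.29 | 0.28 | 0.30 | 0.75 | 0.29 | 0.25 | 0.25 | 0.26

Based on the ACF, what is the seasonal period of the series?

5

The largest autocorrelation is r_5 = 0.75; the remaining lags stay at or below 0.39. The elevated value at lag 1 (0.39), dropping to 0.29 at lag 2, reflects decaying short-term dependence rather than seasonality.
The dominant spike at lag 5 indicates a seasonal period of 5.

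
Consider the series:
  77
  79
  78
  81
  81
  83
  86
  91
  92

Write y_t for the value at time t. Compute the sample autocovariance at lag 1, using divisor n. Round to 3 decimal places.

17.134

Mean ȳ = (77 + 79 + 78 + 81 + 81 + 83 + 86 + 91 + 92)/9 = 83.1111
Σ_{t=1}^{8}(y_t−ȳ)(y_{t+1}−ȳ) = 154.2099
γ_1 = 154.2099 / 9 = 17.134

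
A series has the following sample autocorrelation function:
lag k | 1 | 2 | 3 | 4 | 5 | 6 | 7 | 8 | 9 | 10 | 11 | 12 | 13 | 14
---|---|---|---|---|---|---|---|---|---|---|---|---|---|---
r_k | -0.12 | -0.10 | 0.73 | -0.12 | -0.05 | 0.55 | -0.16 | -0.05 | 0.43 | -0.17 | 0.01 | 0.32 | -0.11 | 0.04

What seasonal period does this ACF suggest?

3

The largest autocorrelation is r_3 = 0.73, with weaker echoes at lags 6 (0.55), 9 (0.43) and 12 (0.32); the remaining lags stay at or below 0.04.
The dominant spike at lag 3 indicates a seasonal period of 3.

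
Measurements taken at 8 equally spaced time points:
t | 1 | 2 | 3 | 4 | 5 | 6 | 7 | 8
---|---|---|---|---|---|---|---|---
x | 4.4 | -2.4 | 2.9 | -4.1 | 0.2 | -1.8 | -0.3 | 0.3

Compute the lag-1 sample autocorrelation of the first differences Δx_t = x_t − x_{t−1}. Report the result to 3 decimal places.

First differences Δx: -6.8, 5.3, -7.0, 4.3, -2.0, 1.5, 0.6
Mean of differences = -0.5857
Numerator Σ(Δx_t−Δx̄)(Δx_{t+1}−Δx̄) = -113.0531
Denominator Σ(Δx_t−Δx̄)² = 146.0286
r_1(Δx) = -113.0531 / 146.0286 = -0.774

-0.774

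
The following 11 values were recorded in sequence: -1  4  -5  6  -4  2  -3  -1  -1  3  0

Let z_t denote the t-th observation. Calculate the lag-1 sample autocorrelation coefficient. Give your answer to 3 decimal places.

-0.771

Mean z̄ = (-1 + 4 − 5 + 6 − 4 + 2 − 3 − 1 − 1 + 3 + 0)/11 = 0.0000
Numerator Σ_{t=1}^{10}(z_t−z̄)(z_{t+1}−z̄) = -91.0000
Denominator Σ(z_t−z̄)² = 118.0000
r_1 = -91.0000 / 118.0000 = -0.771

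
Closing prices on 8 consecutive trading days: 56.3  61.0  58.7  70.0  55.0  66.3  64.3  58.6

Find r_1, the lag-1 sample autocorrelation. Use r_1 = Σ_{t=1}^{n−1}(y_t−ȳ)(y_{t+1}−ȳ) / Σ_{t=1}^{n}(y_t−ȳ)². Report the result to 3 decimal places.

Mean ȳ = (56.3 + 61.0 + 58.7 + 70.0 + 55.0 + 66.3 + 64.3 + 58.6)/8 = 61.2750
Σ(y_t−ȳ)(y_{t+1}−ȳ) = (1.3681) + (0.7081) + (-22.4669) + (-54.7494) + (-31.5319) + (15.2006) + (-8.0919) = -99.5631
Denominator Σ(y_t−ȳ)² = 188.5150
r_1 = -99.5631 / 188.5150 = -0.528

-0.528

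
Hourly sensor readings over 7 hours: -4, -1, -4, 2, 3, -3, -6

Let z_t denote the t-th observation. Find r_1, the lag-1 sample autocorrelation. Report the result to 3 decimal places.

Mean z̄ = (-4 − 1 − 4 + 2 + 3 − 3 − 6)/7 = -1.8571
Σ(z_t−z̄)(z_{t+1}−z̄) = (-1.8367) + (-1.8367) + (-8.2653) + (18.7347) + (-5.5510) + (4.7347) = 5.9796
Denominator Σ(z_t−z̄)² = 66.8571
r_1 = 5.9796 / 66.8571 = 0.089

0.089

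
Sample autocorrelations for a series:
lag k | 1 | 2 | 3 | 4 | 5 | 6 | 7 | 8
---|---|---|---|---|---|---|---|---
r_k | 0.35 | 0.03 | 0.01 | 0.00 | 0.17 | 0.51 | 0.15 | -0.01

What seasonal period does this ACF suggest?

The largest autocorrelation is r_6 = 0.51; the remaining lags stay at or below 0.35. The elevated value at lag 1 (0.35), dropping to 0.03 at lag 2, reflects decaying short-term dependence rather than seasonality.
The dominant spike at lag 6 indicates a seasonal period of 6.

6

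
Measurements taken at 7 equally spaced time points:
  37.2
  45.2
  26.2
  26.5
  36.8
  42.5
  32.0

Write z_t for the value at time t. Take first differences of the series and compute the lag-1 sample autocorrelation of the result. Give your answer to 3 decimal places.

-0.237

First differences Δz: 8.0, -19.0, 0.3, 10.3, 5.7, -10.5
Mean of differences = -0.8667
Numerator Σ(Δz_t−Δz̄)(Δz_{t+1}−Δz̄) = -158.8411
Denominator Σ(Δz_t−Δz̄)² = 669.4133
r_1(Δz) = -158.8411 / 669.4133 = -0.237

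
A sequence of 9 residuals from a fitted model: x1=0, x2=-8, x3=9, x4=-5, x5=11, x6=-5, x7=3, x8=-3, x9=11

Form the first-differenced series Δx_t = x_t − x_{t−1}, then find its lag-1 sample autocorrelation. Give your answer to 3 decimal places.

First differences Δx: -8, 17, -14, 16, -16, 8, -6, 14
Mean of differences = 1.3750
Numerator Σ(Δx_t−Δx̄)(Δx_{t+1}−Δx̄) = -1122.7656
Denominator Σ(Δx_t−Δx̄)² = 1341.8750
r_1(Δx) = -1122.7656 / 1341.8750 = -0.837

-0.837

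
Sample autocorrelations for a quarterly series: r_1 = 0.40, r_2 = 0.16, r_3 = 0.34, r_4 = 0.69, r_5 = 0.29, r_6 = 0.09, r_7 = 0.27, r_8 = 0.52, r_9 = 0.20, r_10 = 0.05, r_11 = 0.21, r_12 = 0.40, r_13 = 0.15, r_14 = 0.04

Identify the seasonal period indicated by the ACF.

4

The largest autocorrelation is r_4 = 0.69, with a weaker echo at lag 8 (0.52); the remaining lags stay at or below 0.40. The elevated value at lag 1 (0.40), dropping to 0.16 at lag 2, reflects decaying short-term dependence rather than seasonality.
The dominant spike at lag 4 indicates a seasonal period of 4.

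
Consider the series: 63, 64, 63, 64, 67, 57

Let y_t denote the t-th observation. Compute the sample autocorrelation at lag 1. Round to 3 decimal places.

Mean ȳ = (63 + 64 + 63 + 64 + 67 + 57)/6 = 63.0000
Σ(y_t−ȳ)(y_{t+1}−ȳ) = (0.0000) + (0.0000) + (0.0000) + (4.0000) + (-24.0000) = -20.0000
Denominator Σ(y_t−ȳ)² = 54.0000
r_1 = -20.0000 / 54.0000 = -0.370

-0.370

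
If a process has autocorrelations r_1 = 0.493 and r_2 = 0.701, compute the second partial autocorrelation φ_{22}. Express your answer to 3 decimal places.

φ_{22} = (r_2 − r_1²) / (1 − r_1²)
r_1² = (0.493)² = 0.243049
Numerator = 0.701 − 0.2430 = 0.4580; denominator = 1 − 0.2430 = 0.7570
φ_{22} = 0.4580 / 0.7570 = 0.605

0.605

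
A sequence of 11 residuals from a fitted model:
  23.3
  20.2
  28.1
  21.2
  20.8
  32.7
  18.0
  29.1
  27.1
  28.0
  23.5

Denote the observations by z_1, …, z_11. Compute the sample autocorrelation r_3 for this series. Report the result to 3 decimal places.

Mean z̄ = (23.3 + 20.2 + 28.1 + 21.2 + 20.8 + 32.7 + 18.0 + 29.1 + 27.1 + 28.0 + 23.5)/11 = 24.7273
Numerator Σ_{t=1}^{8}(z_t−z̄)(z_{t+3}−z̄) = 47.7941
Denominator Σ(z_t−z̄)² = 207.5618
r_3 = 47.7941 / 207.5618 = 0.230

0.230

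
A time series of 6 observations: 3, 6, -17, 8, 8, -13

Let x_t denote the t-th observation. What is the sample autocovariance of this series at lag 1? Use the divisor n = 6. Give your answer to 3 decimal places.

Mean x̄ = (3 + 6 − 17 + 8 + 8 − 13)/6 = -0.8333
Deviations: 3.8333, 6.8333, -16.1667, 8.8333, 8.8333, -12.1667
Σ_{t=1}^{5}(x_t−x̄)(x_{t+1}−x̄) = -256.5278
γ_1 = -256.5278 / 6 = -42.755

-42.755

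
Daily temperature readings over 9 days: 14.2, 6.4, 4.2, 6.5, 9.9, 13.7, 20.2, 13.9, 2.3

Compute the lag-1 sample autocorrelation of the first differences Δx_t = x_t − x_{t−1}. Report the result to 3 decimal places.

First differences Δx: -7.8, -2.2, 2.3, 3.4, 3.8, 6.5, -6.3, -11.6
Mean of differences = -1.4875
Numerator Σ(Δx_t−Δx̄)(Δx_{t+1}−Δx̄) = 98.6136
Denominator Σ(Δx_t−Δx̄)² = 295.7688
r_1(Δx) = 98.6136 / 295.7688 = 0.333

0.333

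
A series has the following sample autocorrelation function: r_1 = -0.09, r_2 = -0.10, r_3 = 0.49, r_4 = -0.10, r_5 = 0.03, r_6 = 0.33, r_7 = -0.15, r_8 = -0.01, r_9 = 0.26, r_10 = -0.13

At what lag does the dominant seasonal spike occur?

3

The largest autocorrelation is r_3 = 0.49, with weaker echoes at lags 6 (0.33) and 9 (0.26); the remaining lags stay at or below 0.03.
The dominant spike at lag 3 indicates a seasonal period of 3.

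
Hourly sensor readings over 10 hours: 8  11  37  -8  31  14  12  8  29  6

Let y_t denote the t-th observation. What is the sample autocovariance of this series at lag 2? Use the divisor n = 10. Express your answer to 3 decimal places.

29.372

Mean ȳ = (8 + 11 + 37 − 8 + 31 + 14 + 12 + 8 + 29 + 6)/10 = 14.8000
Σ_{t=1}^{8}(y_t−ȳ)(y_{t+2}−ȳ) = 293.7200
γ_2 = 293.7200 / 10 = 29.372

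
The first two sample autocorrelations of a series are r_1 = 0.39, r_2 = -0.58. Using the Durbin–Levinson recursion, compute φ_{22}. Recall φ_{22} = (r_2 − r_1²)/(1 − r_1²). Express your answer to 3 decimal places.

φ_{22} = (r_2 − r_1²) / (1 − r_1²)
r_1² = (0.39)² = 0.1521
Numerator = -0.58 − 0.1521 = -0.7321; denominator = 1 − 0.1521 = 0.8479
φ_{22} = -0.7321 / 0.8479 = -0.863

-0.863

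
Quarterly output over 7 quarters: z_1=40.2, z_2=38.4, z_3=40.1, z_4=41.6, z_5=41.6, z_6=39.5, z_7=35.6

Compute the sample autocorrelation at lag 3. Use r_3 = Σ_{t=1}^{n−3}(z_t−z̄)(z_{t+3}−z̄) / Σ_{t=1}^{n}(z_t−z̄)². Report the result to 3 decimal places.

-0.353

Mean z̄ = (40.2 + 38.4 + 40.1 + 41.6 + 41.6 + 39.5 + 35.6)/7 = 39.5714
Deviations from mean: 0.6286, -1.1714, 0.5286, 2.0286, 2.0286, -0.0714, -3.9714
Numerator Σ_{t=1}^{4}(z_t−z̄)(z_{t+3}−z̄) = -9.1953
Denominator Σ(z_t−z̄)² = 26.0543
r_3 = -9.1953 / 26.0543 = -0.353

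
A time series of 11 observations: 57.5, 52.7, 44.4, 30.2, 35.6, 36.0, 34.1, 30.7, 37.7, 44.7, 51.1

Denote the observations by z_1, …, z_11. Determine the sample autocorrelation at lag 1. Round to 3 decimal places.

0.521

Mean z̄ = (57.5 + 52.7 + 44.4 + 30.2 + 35.6 + 36.0 + 34.1 + 30.7 + 37.7 + 44.7 + 51.1)/11 = 41.3364
Numerator Σ_{t=1}^{10}(z_t−z̄)(z_{t+1}−z̄) = 453.7396
Denominator Σ(z_t−z̄)² = 870.5455
r_1 = 453.7396 / 870.5455 = 0.521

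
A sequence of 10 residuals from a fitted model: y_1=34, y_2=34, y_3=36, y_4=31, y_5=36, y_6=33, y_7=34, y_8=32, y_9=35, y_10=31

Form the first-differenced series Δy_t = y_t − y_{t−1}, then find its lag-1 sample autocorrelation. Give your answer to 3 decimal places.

-0.791

First differences Δy: 0, 2, -5, 5, -3, 1, -2, 3, -4
Mean of differences = -0.3333
Numerator Σ(Δy_t−Δȳ)(Δy_{t+1}−Δȳ) = -72.7778
Denominator Σ(Δy_t−Δȳ)² = 92.0000
r_1(Δy) = -72.7778 / 92.0000 = -0.791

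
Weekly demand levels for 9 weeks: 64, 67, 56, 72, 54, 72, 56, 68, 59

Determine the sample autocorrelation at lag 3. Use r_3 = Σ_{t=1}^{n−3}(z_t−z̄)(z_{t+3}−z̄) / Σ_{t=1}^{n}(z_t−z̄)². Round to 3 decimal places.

-0.589

Mean z̄ = (64 + 67 + 56 + 72 + 54 + 72 + 56 + 68 + 59)/9 = 63.1111
Σ(z_t−z̄)(z_{t+3}−z̄) = (7.9012) + (-35.4321) + (-63.2099) + (-63.2099) + (-44.5432) + (-36.5432) = -235.0370
Denominator Σ(z_t−z̄)² = 398.8889
r_3 = -235.0370 / 398.8889 = -0.589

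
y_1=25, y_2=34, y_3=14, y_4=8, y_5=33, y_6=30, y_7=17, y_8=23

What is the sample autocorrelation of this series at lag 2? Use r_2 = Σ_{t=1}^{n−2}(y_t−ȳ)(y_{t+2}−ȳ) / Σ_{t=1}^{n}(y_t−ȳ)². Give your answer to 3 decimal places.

-0.711

Mean ȳ = (25 + 34 + 14 + 8 + 33 + 30 + 17 + 23)/8 = 23.0000
Deviations from mean: 2.0000, 11.0000, -9.0000, -15.0000, 10.0000, 7.0000, -6.0000, 0.0000
Σ(y_t−ȳ)(y_{t+2}−ȳ) = (-18.0000) + (-165.0000) + (-90.0000) + (-105.0000) + (-60.0000) + (0.0000) = -438.0000
Denominator Σ(y_t−ȳ)² = 616.0000
r_2 = -438.0000 / 616.0000 = -0.711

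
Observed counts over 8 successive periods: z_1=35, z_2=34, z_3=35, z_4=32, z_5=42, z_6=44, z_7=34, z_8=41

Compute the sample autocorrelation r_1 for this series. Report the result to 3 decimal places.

Mean z̄ = (35 + 34 + 35 + 32 + 42 + 44 + 34 + 41)/8 = 37.1250
Deviations from mean: -2.1250, -3.1250, -2.1250, -5.1250, 4.8750, 6.8750, -3.1250, 3.8750
Σ(z_t−z̄)(z_{t+1}−z̄) = (6.6406) + (6.6406) + (10.8906) + (-24.9844) + (33.5156) + (-21.4844) + (-12.1094) = -0.8906
Denominator Σ(z_t−z̄)² = 140.8750
r_1 = -0.8906 / 140.8750 = -0.006

-0.006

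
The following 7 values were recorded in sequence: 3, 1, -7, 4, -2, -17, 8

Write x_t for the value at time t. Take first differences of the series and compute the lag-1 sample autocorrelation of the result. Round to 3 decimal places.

-0.382

First differences Δx: -2, -8, 11, -6, -15, 25
Mean of differences = 0.8333
Numerator Σ(Δx_t−Δx̄)(Δx_{t+1}−Δx̄) = -408.6944
Denominator Σ(Δx_t−Δx̄)² = 1070.8333
r_1(Δx) = -408.6944 / 1070.8333 = -0.382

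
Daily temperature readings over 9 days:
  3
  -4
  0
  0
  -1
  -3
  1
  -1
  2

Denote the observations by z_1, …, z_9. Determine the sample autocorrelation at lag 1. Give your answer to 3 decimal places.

-0.444

Mean z̄ = (3 − 4 + 0 + 0 − 1 − 3 + 1 − 1 + 2)/9 = -0.3333
Numerator Σ_{t=1}^{8}(z_t−z̄)(z_{t+1}−z̄) = -17.7778
Denominator Σ(z_t−z̄)² = 40.0000
r_1 = -17.7778 / 40.0000 = -0.444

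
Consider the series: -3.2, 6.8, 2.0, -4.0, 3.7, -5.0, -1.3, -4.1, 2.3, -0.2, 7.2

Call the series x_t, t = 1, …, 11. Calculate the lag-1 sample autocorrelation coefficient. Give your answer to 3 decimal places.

Mean x̄ = (-3.2 + 6.8 + 2.0 − 4.0 + 3.7 − 5.0 − 1.3 − 4.1 + 2.3 − 0.2 + 7.2)/11 = 0.3818
Numerator Σ_{t=1}^{10}(x_t−x̄)(x_{t+1}−x̄) = -49.1821
Denominator Σ(x_t−x̄)² = 189.2364
r_1 = -49.1821 / 189.2364 = -0.260

-0.260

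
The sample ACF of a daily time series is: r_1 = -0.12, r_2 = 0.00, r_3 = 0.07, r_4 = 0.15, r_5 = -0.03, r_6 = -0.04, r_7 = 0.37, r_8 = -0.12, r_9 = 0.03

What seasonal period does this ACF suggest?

7

The largest autocorrelation is r_7 = 0.37; the remaining lags stay at or below 0.15.
The dominant spike at lag 7 indicates a seasonal period of 7.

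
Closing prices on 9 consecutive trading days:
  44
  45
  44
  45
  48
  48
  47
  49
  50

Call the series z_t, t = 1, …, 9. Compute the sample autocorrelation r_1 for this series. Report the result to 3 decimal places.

Mean z̄ = (44 + 45 + 44 + 45 + 48 + 48 + 47 + 49 + 50)/9 = 46.6667
Numerator Σ_{t=1}^{8}(z_t−z̄)(z_{t+1}−z̄) = 21.8889
Denominator Σ(z_t−z̄)² = 40.0000
r_1 = 21.8889 / 40.0000 = 0.547

0.547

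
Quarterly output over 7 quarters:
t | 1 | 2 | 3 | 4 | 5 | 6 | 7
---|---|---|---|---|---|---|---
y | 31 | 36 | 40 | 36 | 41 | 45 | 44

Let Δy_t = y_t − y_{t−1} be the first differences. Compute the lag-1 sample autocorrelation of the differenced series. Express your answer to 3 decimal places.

-0.342

First differences Δy: 5, 4, -4, 5, 4, -1
Mean of differences = 2.1667
Numerator Σ(Δy_t−Δȳ)(Δy_{t+1}−Δȳ) = -24.1944
Denominator Σ(Δy_t−Δȳ)² = 70.8333
r_1(Δy) = -24.1944 / 70.8333 = -0.342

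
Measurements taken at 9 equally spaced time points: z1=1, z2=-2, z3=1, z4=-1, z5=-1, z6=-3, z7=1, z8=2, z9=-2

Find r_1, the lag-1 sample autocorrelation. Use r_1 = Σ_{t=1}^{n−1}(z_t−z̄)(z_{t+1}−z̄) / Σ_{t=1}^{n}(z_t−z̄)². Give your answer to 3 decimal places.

Mean z̄ = (1 − 2 + 1 − 1 − 1 − 3 + 1 + 2 − 2)/9 = -0.4444
Numerator Σ_{t=1}^{8}(z_t−z̄)(z_{t+1}−z̄) = -7.5309
Denominator Σ(z_t−z̄)² = 24.2222
r_1 = -7.5309 / 24.2222 = -0.311

-0.311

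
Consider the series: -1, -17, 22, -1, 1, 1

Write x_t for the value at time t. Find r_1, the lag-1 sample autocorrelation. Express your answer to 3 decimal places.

Mean x̄ = (-1 − 17 + 22 − 1 + 1 + 1)/6 = 0.8333
Deviations from mean: -1.8333, -17.8333, 21.1667, -1.8333, 0.1667, 0.1667
Σ(x_t−x̄)(x_{t+1}−x̄) = (32.6944) + (-377.4722) + (-38.8056) + (-0.3056) + (0.0278) = -383.8611
Denominator Σ(x_t−x̄)² = 772.8333
r_1 = -383.8611 / 772.8333 = -0.497

-0.497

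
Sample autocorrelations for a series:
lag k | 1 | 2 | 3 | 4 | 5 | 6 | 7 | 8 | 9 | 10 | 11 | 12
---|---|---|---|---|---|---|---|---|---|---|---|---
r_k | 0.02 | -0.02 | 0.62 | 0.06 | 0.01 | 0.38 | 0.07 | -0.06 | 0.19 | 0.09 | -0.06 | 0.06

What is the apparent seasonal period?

The largest autocorrelation is r_3 = 0.62, with weaker echoes at lags 6 (0.38) and 9 (0.19); the remaining lags stay at or below 0.09.
The dominant spike at lag 3 indicates a seasonal period of 3.

3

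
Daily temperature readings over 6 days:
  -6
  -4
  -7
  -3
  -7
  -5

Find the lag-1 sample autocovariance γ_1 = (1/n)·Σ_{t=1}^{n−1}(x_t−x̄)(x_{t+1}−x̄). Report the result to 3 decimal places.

Mean x̄ = (-6 − 4 − 7 − 3 − 7 − 5)/6 = -5.3333
Σ_{t=1}^{5}(x_t−x̄)(x_{t+1}−x̄) = -11.4444
γ_1 = -11.4444 / 6 = -1.907

-1.907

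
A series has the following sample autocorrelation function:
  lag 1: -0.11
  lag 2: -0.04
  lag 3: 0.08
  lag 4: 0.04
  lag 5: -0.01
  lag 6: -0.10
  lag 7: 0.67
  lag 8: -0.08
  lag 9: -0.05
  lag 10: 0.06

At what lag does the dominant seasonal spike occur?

7

The largest autocorrelation is r_7 = 0.67; the remaining lags stay at or below 0.08.
The dominant spike at lag 7 indicates a seasonal period of 7.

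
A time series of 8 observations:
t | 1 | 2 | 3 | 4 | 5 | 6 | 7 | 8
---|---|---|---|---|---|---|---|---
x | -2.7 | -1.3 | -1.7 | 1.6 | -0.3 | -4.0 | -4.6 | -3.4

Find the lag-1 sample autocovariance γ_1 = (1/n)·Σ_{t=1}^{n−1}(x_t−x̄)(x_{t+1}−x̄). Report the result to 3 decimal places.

Mean x̄ = (-2.7 − 1.3 − 1.7 + 1.6 − 0.3 − 4.0 − 4.6 − 3.4)/8 = -2.0500
Σ_{t=1}^{7}(x_t−x̄)(x_{t+1}−x̄) = 12.4425
γ_1 = 12.4425 / 8 = 1.555

1.555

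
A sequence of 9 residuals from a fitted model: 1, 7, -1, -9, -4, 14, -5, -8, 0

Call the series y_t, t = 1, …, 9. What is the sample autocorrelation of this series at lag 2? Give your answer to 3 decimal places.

-0.654

Mean ȳ = (1 + 7 − 1 − 9 − 4 + 14 − 5 − 8 + 0)/9 = -0.5556
Numerator Σ_{t=1}^{7}(y_t−ȳ)(y_{t+2}−ȳ) = -281.3951
Denominator Σ(y_t−ȳ)² = 430.2222
r_2 = -281.3951 / 430.2222 = -0.654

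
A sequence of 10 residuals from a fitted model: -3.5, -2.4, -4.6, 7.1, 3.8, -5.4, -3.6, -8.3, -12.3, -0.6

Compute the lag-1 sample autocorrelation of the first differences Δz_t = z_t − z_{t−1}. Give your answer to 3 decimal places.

-0.208

First differences Δz: 1.1, -2.2, 11.7, -3.3, -9.2, 1.8, -4.7, -4.0, 11.7
Mean of differences = 0.3222
Numerator Σ(Δz_t−Δz̄)(Δz_{t+1}−Δz̄) = -86.3438
Denominator Σ(Δz_t−Δz̄)² = 415.7556
r_1(Δz) = -86.3438 / 415.7556 = -0.208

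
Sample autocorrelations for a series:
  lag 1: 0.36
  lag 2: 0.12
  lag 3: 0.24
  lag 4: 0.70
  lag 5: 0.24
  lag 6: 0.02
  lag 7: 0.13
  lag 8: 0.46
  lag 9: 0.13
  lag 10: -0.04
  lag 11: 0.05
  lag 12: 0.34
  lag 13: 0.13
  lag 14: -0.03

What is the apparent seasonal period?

The largest autocorrelation is r_4 = 0.70, with a weaker echo at lag 8 (0.46); the remaining lags stay at or below 0.36. The elevated value at lag 1 (0.36), dropping to 0.12 at lag 2, reflects decaying short-term dependence rather than seasonality.
The dominant spike at lag 4 indicates a seasonal period of 4.

4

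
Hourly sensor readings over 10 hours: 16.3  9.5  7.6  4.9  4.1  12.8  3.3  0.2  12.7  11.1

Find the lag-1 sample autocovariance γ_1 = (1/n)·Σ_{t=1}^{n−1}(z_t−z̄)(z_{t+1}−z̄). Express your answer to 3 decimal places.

0.063

Mean z̄ = (16.3 + 9.5 + 7.6 + 4.9 + 4.1 + 12.8 + 3.3 + 0.2 + 12.7 + 11.1)/10 = 8.2500
Σ_{t=1}^{9}(z_t−z̄)(z_{t+1}−z̄) = 0.6325
γ_1 = 0.6325 / 10 = 0.063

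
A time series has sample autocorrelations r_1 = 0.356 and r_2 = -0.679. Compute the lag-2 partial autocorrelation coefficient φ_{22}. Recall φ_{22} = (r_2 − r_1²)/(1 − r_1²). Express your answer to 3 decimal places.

-0.923

φ_{22} = (r_2 − r_1²) / (1 − r_1²)
r_1² = (0.356)² = 0.126736
Numerator = -0.679 − 0.1267 = -0.8057; denominator = 1 − 0.1267 = 0.8733
φ_{22} = -0.8057 / 0.8733 = -0.923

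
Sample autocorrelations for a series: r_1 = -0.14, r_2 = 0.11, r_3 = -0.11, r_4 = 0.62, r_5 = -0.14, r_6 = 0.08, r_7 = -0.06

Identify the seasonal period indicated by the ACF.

4

The largest autocorrelation is r_4 = 0.62; the remaining lags stay at or below 0.11.
The dominant spike at lag 4 indicates a seasonal period of 4.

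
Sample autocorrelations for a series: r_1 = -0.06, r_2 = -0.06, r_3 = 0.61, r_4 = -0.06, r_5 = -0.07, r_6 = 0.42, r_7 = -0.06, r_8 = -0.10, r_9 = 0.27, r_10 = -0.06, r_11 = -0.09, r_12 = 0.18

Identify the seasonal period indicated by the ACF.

The largest autocorrelation is r_3 = 0.61, with weaker echoes at lags 6 (0.42), 9 (0.27) and 12 (0.18); the remaining lags stay at or below -0.06.
The dominant spike at lag 3 indicates a seasonal period of 3.

3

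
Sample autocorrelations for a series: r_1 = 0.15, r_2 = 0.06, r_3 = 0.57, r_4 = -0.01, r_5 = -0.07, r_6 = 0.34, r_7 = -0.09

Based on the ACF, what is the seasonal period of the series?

The largest autocorrelation is r_3 = 0.57, with a weaker echo at lag 6 (0.34); the remaining lags stay at or below 0.15.
The dominant spike at lag 3 indicates a seasonal period of 3.

3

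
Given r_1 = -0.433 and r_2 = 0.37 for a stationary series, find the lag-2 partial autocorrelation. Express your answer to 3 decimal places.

φ_{22} = (r_2 − r_1²) / (1 − r_1²)
r_1² = (-0.433)² = 0.187489
Numerator = 0.37 − 0.1875 = 0.1825; denominator = 1 − 0.1875 = 0.8125
φ_{22} = 0.1825 / 0.8125 = 0.225

0.225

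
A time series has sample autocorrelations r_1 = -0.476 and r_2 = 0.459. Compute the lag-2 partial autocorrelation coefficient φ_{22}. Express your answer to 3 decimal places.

0.301

φ_{22} = (r_2 − r_1²) / (1 − r_1²)
r_1² = (-0.476)² = 0.226576
Numerator = 0.459 − 0.2266 = 0.2324; denominator = 1 − 0.2266 = 0.7734
φ_{22} = 0.2324 / 0.7734 = 0.301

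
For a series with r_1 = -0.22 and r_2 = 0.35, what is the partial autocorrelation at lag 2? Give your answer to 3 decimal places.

φ_{22} = (r_2 − r_1²) / (1 − r_1²)
r_1² = (-0.22)² = 0.0484
Numerator = 0.35 − 0.0484 = 0.3016; denominator = 1 − 0.0484 = 0.9516
φ_{22} = 0.3016 / 0.9516 = 0.317

0.317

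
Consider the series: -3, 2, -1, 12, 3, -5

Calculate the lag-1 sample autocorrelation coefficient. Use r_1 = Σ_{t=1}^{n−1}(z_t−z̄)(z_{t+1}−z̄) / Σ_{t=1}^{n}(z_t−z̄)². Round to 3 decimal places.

Mean z̄ = (-3 + 2 − 1 + 12 + 3 − 5)/6 = 1.3333
Σ(z_t−z̄)(z_{t+1}−z̄) = (-2.8889) + (-1.5556) + (-24.8889) + (17.7778) + (-10.5556) = -22.1111
Denominator Σ(z_t−z̄)² = 181.3333
r_1 = -22.1111 / 181.3333 = -0.122

-0.122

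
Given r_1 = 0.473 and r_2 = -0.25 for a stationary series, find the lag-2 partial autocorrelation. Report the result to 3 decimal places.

-0.610

φ_{22} = (r_2 − r_1²) / (1 − r_1²)
r_1² = (0.473)² = 0.223729
Numerator = -0.25 − 0.2237 = -0.4737; denominator = 1 − 0.2237 = 0.7763
φ_{22} = -0.4737 / 0.7763 = -0.610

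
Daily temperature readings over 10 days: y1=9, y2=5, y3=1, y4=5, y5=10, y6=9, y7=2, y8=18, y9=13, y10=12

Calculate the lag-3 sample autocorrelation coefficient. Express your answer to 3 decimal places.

0.020

Mean ȳ = (9 + 5 + 1 + 5 + 10 + 9 + 2 + 18 + 13 + 12)/10 = 8.4000
Σ(y_t−ȳ)(y_{t+3}−ȳ) = (-2.0400) + (-5.4400) + (-4.4400) + (21.7600) + (15.3600) + (2.7600) + (-23.0400) = 4.9200
Denominator Σ(y_t−ȳ)² = 248.4000
r_3 = 4.9200 / 248.4000 = 0.020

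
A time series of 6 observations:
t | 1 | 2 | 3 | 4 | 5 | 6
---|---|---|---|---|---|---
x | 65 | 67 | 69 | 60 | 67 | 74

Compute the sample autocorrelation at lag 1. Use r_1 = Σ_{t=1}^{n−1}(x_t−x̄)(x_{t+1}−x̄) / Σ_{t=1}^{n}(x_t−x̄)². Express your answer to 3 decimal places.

-0.132

Mean x̄ = (65 + 67 + 69 + 60 + 67 + 74)/6 = 67.0000
Deviations from mean: -2.0000, 0.0000, 2.0000, -7.0000, 0.0000, 7.0000
Numerator Σ_{t=1}^{5}(x_t−x̄)(x_{t+1}−x̄) = -14.0000
Denominator Σ(x_t−x̄)² = 106.0000
r_1 = -14.0000 / 106.0000 = -0.132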